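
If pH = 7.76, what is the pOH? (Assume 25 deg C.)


At 25 deg C, pH + pOH = 14.
pOH = 14 - pH = 14 - 7.76
pOH = 6.24:

6.24


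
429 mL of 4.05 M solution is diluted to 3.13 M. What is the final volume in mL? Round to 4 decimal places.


Dilution: M1*V1 = M2*V2, solve for V2.
V2 = M1*V1 / M2
V2 = 4.05 * 429 / 3.13
V2 = 1737.45 / 3.13
V2 = 555.09584665 mL, rounded to 4 dp:

555.0958 mL


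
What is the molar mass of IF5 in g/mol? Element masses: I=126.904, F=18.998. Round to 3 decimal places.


M = sum(count * atomic_mass) over atoms.
M = 1*126.904 + 5*18.998
M = 126.904 + 94.99
M = 221.894 g/mol, rounded to 3 dp:

221.894 g/mol


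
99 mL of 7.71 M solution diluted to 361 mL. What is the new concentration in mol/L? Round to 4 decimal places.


Dilution: M1*V1 = M2*V2, solve for M2.
M2 = M1*V1 / V2
M2 = 7.71 * 99 / 361
M2 = 763.29 / 361
M2 = 2.11437673 mol/L, rounded to 4 dp:

2.1144 mol/L


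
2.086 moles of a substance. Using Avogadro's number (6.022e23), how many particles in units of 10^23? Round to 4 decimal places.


N = n * NA, then divide by 1e23 for the requested units.
N / 1e23 = n * 6.022
N / 1e23 = 2.086 * 6.022
N / 1e23 = 12.561892, rounded to 4 dp:

12.5619


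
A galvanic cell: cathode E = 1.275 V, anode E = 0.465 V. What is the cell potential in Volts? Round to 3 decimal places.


Standard cell potential: E_cell = E_cathode - E_anode.
E_cell = 1.275 - (0.465)
E_cell = 0.81 V, rounded to 3 dp:

0.810 V


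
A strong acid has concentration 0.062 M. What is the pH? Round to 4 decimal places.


A strong acid dissociates completely, so [H+] equals the given concentration.
pH = -log10([H+]) = -log10(0.062)
pH = 1.20760831, rounded to 4 dp:

1.2076


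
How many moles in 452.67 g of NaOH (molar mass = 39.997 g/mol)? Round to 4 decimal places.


n = mass / M
n = 452.67 / 39.997
n = 11.31759882 mol, rounded to 4 dp:

11.3176 mol


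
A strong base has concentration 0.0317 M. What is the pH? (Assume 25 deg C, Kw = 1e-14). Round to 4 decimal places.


A strong base dissociates completely, so [OH-] equals the given concentration.
pOH = -log10([OH-]) = -log10(0.0317) = 1.498941
pH = 14 - pOH = 14 - 1.498941
pH = 12.501059, rounded to 4 dp:

12.5011


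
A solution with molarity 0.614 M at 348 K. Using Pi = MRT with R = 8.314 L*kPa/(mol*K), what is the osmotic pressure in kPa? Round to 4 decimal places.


Osmotic pressure (van't Hoff): Pi = M*R*T.
RT = 8.314 * 348 = 2893.272
Pi = 0.614 * 2893.272
Pi = 1776.469008 kPa, rounded to 4 dp:

1776.4690 kPa


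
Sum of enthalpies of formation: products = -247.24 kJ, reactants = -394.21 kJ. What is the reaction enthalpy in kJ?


dH_rxn = sum(dH_f products) - sum(dH_f reactants)
dH_rxn = -247.24 - (-394.21)
dH_rxn = 146.97 kJ:

146.97 kJ


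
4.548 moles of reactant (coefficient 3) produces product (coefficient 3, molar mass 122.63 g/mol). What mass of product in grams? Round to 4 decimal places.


Use the coefficient ratio to convert reactant moles to product moles, then multiply by the product's molar mass.
moles_P = moles_R * (coeff_P / coeff_R) = 4.548 * (3/3) = 4.548
mass_P = moles_P * M_P = 4.548 * 122.63
mass_P = 557.72124 g, rounded to 4 dp:

557.7212 g


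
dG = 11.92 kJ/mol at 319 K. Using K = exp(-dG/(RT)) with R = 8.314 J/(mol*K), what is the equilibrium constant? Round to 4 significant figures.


dG is in kJ/mol; multiply by 1000 to match R in J/(mol*K).
RT = 8.314 * 319 = 2652.166 J/mol
exponent = -dG*1000 / (RT) = -(11.92*1000) / 2652.166 = -4.49443964
K = exp(-4.49443964)
K = 0.011170939, rounded to 4 significant figures:

0.01117


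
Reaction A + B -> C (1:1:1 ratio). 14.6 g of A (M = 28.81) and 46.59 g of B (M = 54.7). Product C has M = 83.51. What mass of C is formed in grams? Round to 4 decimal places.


Find moles of each reactant; the smaller value is the limiting reagent in a 1:1:1 reaction, so moles_C equals moles of the limiter.
n_A = mass_A / M_A = 14.6 / 28.81 = 0.506768 mol
n_B = mass_B / M_B = 46.59 / 54.7 = 0.851737 mol
Limiting reagent: A (smaller), n_limiting = 0.506768 mol
mass_C = n_limiting * M_C = 0.506768 * 83.51
mass_C = 42.32019568 g, rounded to 4 dp:

42.3202 g


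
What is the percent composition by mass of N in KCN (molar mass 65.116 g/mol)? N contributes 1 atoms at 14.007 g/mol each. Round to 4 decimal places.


pct = 100 * (n_elem * M_elem) / M_total
mass_contribution = 1 * 14.007 = 14.007 g/mol
pct = 100 * 14.007 / 65.116
pct = 21.51084219 %, rounded to 4 dp:

21.5108 %


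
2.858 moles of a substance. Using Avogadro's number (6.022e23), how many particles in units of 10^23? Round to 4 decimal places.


N = n * NA, then divide by 1e23 for the requested units.
N / 1e23 = n * 6.022
N / 1e23 = 2.858 * 6.022
N / 1e23 = 17.210876, rounded to 4 dp:

17.2109


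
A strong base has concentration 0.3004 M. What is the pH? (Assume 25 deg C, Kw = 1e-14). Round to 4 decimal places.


A strong base dissociates completely, so [OH-] equals the given concentration.
pOH = -log10([OH-]) = -log10(0.3004) = 0.5223
pH = 14 - pOH = 14 - 0.5223
pH = 13.4777, rounded to 4 dp:

13.4777


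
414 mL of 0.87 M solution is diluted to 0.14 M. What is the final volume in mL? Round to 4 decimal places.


Dilution: M1*V1 = M2*V2, solve for V2.
V2 = M1*V1 / M2
V2 = 0.87 * 414 / 0.14
V2 = 360.18 / 0.14
V2 = 2572.71428571 mL, rounded to 4 dp:

2572.7143 mL


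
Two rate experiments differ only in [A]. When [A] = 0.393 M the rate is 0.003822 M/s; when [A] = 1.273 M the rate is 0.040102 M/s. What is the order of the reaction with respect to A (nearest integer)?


Rate is proportional to [A]^n, so rate2/rate1 = ([A]2/[A]1)^n. Take logs to solve for n.
rate2/rate1 = 0.040102 / 0.003822 = 10.4924
[A]2/[A]1 = 1.273 / 0.393 = 3.2392
n = ln(10.4924) / ln(3.2392) = 2.0
Nearest integer order:

2


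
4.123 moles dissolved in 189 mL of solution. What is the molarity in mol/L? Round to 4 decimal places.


Convert volume to liters: V_L = V_mL / 1000.
V_L = 189 / 1000 = 0.189 L
M = n / V_L = 4.123 / 0.189
M = 21.81481481 mol/L, rounded to 4 dp:

21.8148 mol/L


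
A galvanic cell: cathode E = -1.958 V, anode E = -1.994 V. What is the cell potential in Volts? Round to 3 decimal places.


Standard cell potential: E_cell = E_cathode - E_anode.
E_cell = -1.958 - (-1.994)
E_cell = 0.036 V, rounded to 3 dp:

0.036 V


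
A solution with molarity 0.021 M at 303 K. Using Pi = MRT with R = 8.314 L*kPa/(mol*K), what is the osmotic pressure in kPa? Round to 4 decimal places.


Osmotic pressure (van't Hoff): Pi = M*R*T.
RT = 8.314 * 303 = 2519.142
Pi = 0.021 * 2519.142
Pi = 52.901982 kPa, rounded to 4 dp:

52.9020 kPa


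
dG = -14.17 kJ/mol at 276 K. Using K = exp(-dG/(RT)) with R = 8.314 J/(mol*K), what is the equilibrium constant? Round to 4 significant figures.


dG is in kJ/mol; multiply by 1000 to match R in J/(mol*K).
RT = 8.314 * 276 = 2294.664 J/mol
exponent = -dG*1000 / (RT) = -(-14.17*1000) / 2294.664 = 6.17519602
K = exp(6.17519602)
K = 480.67724, rounded to 4 significant figures:

480.7


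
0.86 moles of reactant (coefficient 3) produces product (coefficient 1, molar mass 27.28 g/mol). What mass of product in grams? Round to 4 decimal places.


Use the coefficient ratio to convert reactant moles to product moles, then multiply by the product's molar mass.
moles_P = moles_R * (coeff_P / coeff_R) = 0.86 * (1/3) = 0.286667
mass_P = moles_P * M_P = 0.286667 * 27.28
mass_P = 7.82027576 g, rounded to 4 dp:

7.8203 g


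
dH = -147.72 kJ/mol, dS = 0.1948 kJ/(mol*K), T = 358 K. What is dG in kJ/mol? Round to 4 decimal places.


Gibbs: dG = dH - T*dS (consistent units, dS already in kJ/(mol*K)).
T*dS = 358 * 0.1948 = 69.7384
dG = -147.72 - (69.7384)
dG = -217.4584 kJ/mol, rounded to 4 dp:

-217.4584 kJ/mol


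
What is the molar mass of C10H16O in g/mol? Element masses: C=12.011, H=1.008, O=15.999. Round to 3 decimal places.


M = sum(count * atomic_mass) over atoms.
M = 10*12.011 + 16*1.008 + 1*15.999
M = 120.11 + 16.128 + 15.999
M = 152.237 g/mol, rounded to 3 dp:

152.237 g/mol


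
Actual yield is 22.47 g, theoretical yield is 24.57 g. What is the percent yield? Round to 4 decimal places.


% yield = 100 * actual / theoretical
% yield = 100 * 22.47 / 24.57
% yield = 91.45299145 %, rounded to 4 dp:

91.4530 %


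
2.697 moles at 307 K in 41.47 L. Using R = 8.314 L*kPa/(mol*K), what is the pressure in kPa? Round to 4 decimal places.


PV = nRT, solve for P = nRT / V.
nRT = 2.697 * 8.314 * 307 = 6883.8174
P = 6883.8174 / 41.47
P = 165.99511454 kPa, rounded to 4 dp:

165.9951 kPa


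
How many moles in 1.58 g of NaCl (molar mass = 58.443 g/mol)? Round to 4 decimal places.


n = mass / M
n = 1.58 / 58.443
n = 0.02703489 mol, rounded to 4 dp:

0.0270 mol


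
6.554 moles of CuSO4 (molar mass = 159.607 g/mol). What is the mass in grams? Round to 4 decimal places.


mass = n * M
mass = 6.554 * 159.607
mass = 1046.064278 g, rounded to 4 dp:

1046.0643 g


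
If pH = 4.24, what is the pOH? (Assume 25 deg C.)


At 25 deg C, pH + pOH = 14.
pOH = 14 - pH = 14 - 4.24
pOH = 9.76:

9.76


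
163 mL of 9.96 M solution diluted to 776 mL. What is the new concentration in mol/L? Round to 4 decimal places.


Dilution: M1*V1 = M2*V2, solve for M2.
M2 = M1*V1 / V2
M2 = 9.96 * 163 / 776
M2 = 1623.48 / 776
M2 = 2.0921134 mol/L, rounded to 4 dp:

2.0921 mol/L


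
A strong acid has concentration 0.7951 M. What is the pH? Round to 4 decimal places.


A strong acid dissociates completely, so [H+] equals the given concentration.
pH = -log10([H+]) = -log10(0.7951)
pH = 0.09957825, rounded to 4 dp:

0.0996


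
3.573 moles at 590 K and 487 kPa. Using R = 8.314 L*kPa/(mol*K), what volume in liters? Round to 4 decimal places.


PV = nRT, solve for V = nRT / P.
nRT = 3.573 * 8.314 * 590 = 17526.494
V = 17526.494 / 487
V = 35.98869405 L, rounded to 4 dp:

35.9887 L


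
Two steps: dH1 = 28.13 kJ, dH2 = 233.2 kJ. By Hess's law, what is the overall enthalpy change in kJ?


Hess's law: enthalpy is a state function, so add the step enthalpies.
dH_total = dH1 + dH2 = 28.13 + (233.2)
dH_total = 261.33 kJ:

261.33 kJ


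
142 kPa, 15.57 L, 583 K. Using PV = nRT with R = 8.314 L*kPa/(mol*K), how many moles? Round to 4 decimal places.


PV = nRT, solve for n = PV / (RT).
PV = 142 * 15.57 = 2210.94
RT = 8.314 * 583 = 4847.062
n = 2210.94 / 4847.062
n = 0.45614024 mol, rounded to 4 dp:

0.4561 mol


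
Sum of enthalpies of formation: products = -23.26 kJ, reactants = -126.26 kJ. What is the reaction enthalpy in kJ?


dH_rxn = sum(dH_f products) - sum(dH_f reactants)
dH_rxn = -23.26 - (-126.26)
dH_rxn = 103.0 kJ:

103.00 kJ


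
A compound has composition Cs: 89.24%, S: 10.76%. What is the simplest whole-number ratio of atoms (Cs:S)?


Assume 100 g of compound, divide each mass% by atomic mass to get moles, then normalize by the smallest to get a raw atom ratio.
Moles per 100 g: Cs: 89.24/132.905 = 0.6715, S: 10.76/32.065 = 0.3356
Raw ratio (divide by min = 0.3356): Cs: 2.001, S: 1.0
Multiply by 1 to clear fractions: Cs: 2.001 ~= 2, S: 1.0 ~= 1
Reduce by GCD to get the simplest whole-number ratio:

2:1


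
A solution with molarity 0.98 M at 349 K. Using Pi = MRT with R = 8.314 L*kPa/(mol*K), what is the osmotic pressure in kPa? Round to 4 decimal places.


Osmotic pressure (van't Hoff): Pi = M*R*T.
RT = 8.314 * 349 = 2901.586
Pi = 0.98 * 2901.586
Pi = 2843.55428 kPa, rounded to 4 dp:

2843.5543 kPa


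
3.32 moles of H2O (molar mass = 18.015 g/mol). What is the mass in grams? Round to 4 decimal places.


mass = n * M
mass = 3.32 * 18.015
mass = 59.8098 g, rounded to 4 dp:

59.8098 g


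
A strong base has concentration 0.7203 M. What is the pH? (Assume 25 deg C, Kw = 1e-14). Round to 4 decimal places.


A strong base dissociates completely, so [OH-] equals the given concentration.
pOH = -log10([OH-]) = -log10(0.7203) = 0.142487
pH = 14 - pOH = 14 - 0.142487
pH = 13.857513, rounded to 4 dp:

13.8575


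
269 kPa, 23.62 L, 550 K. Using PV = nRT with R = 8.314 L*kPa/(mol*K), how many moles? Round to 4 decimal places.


PV = nRT, solve for n = PV / (RT).
PV = 269 * 23.62 = 6353.78
RT = 8.314 * 550 = 4572.7
n = 6353.78 / 4572.7
n = 1.38950292 mol, rounded to 4 dp:

1.3895 mol


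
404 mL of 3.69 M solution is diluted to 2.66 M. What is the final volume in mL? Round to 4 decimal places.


Dilution: M1*V1 = M2*V2, solve for V2.
V2 = M1*V1 / M2
V2 = 3.69 * 404 / 2.66
V2 = 1490.76 / 2.66
V2 = 560.43609023 mL, rounded to 4 dp:

560.4361 mL


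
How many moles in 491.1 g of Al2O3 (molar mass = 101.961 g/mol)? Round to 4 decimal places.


n = mass / M
n = 491.1 / 101.961
n = 4.8165475 mol, rounded to 4 dp:

4.8165 mol


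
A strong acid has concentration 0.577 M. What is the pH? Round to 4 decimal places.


A strong acid dissociates completely, so [H+] equals the given concentration.
pH = -log10([H+]) = -log10(0.577)
pH = 0.23882419, rounded to 4 dp:

0.2388


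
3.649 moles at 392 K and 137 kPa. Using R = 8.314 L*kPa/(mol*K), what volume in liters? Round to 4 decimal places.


PV = nRT, solve for V = nRT / P.
nRT = 3.649 * 8.314 * 392 = 11892.4121
V = 11892.4121 / 137
V = 86.80592774 L, rounded to 4 dp:

86.8059 L


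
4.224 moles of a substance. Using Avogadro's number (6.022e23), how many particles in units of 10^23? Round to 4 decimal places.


N = n * NA, then divide by 1e23 for the requested units.
N / 1e23 = n * 6.022
N / 1e23 = 4.224 * 6.022
N / 1e23 = 25.436928, rounded to 4 dp:

25.4369


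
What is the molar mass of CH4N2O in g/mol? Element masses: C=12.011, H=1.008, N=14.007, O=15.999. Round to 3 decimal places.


M = sum(count * atomic_mass) over atoms.
M = 1*12.011 + 4*1.008 + 2*14.007 + 1*15.999
M = 12.011 + 4.032 + 28.014 + 15.999
M = 60.056 g/mol, rounded to 3 dp:

60.056 g/mol


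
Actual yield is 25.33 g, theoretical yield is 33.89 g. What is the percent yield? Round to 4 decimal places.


% yield = 100 * actual / theoretical
% yield = 100 * 25.33 / 33.89
% yield = 74.74181174 %, rounded to 4 dp:

74.7418 %


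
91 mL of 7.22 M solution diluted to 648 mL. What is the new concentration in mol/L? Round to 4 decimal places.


Dilution: M1*V1 = M2*V2, solve for M2.
M2 = M1*V1 / V2
M2 = 7.22 * 91 / 648
M2 = 657.02 / 648
M2 = 1.01391975 mol/L, rounded to 4 dp:

1.0139 mol/L


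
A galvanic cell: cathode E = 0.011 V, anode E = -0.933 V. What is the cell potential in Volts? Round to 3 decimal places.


Standard cell potential: E_cell = E_cathode - E_anode.
E_cell = 0.011 - (-0.933)
E_cell = 0.944 V, rounded to 3 dp:

0.944 V


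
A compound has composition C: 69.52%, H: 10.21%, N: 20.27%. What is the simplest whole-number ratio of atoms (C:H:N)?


Assume 100 g of compound, divide each mass% by atomic mass to get moles, then normalize by the smallest to get a raw atom ratio.
Moles per 100 g: C: 69.52/12.011 = 5.788, H: 10.21/1.008 = 10.129, N: 20.27/14.007 = 1.4471
Raw ratio (divide by min = 1.4471): C: 4.0, H: 6.999, N: 1.0
Multiply by 1 to clear fractions: C: 4.0 ~= 4, H: 6.999 ~= 7, N: 1.0 ~= 1
Reduce by GCD to get the simplest whole-number ratio:

4:7:1


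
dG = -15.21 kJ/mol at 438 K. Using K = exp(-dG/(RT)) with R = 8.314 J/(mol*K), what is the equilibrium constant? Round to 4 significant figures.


dG is in kJ/mol; multiply by 1000 to match R in J/(mol*K).
RT = 8.314 * 438 = 3641.532 J/mol
exponent = -dG*1000 / (RT) = -(-15.21*1000) / 3641.532 = 4.17681349
K = exp(4.17681349)
K = 65.157896, rounded to 4 significant figures:

65.16


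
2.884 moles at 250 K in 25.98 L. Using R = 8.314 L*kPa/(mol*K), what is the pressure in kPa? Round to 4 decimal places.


PV = nRT, solve for P = nRT / V.
nRT = 2.884 * 8.314 * 250 = 5994.394
P = 5994.394 / 25.98
P = 230.73110085 kPa, rounded to 4 dp:

230.7311 kPa


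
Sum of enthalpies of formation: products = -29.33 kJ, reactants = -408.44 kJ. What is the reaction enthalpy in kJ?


dH_rxn = sum(dH_f products) - sum(dH_f reactants)
dH_rxn = -29.33 - (-408.44)
dH_rxn = 379.11 kJ:

379.11 kJ


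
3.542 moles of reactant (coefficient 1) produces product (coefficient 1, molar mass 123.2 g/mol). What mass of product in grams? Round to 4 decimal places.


Use the coefficient ratio to convert reactant moles to product moles, then multiply by the product's molar mass.
moles_P = moles_R * (coeff_P / coeff_R) = 3.542 * (1/1) = 3.542
mass_P = moles_P * M_P = 3.542 * 123.2
mass_P = 436.3744 g, rounded to 4 dp:

436.3744 g


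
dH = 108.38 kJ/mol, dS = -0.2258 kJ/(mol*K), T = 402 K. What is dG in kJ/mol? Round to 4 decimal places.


Gibbs: dG = dH - T*dS (consistent units, dS already in kJ/(mol*K)).
T*dS = 402 * -0.2258 = -90.7716
dG = 108.38 - (-90.7716)
dG = 199.1516 kJ/mol, rounded to 4 dp:

199.1516 kJ/mol


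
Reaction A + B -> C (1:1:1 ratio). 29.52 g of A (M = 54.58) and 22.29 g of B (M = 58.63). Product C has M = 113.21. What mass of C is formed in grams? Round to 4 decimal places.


Find moles of each reactant; the smaller value is the limiting reagent in a 1:1:1 reaction, so moles_C equals moles of the limiter.
n_A = mass_A / M_A = 29.52 / 54.58 = 0.540857 mol
n_B = mass_B / M_B = 22.29 / 58.63 = 0.380181 mol
Limiting reagent: B (smaller), n_limiting = 0.380181 mol
mass_C = n_limiting * M_C = 0.380181 * 113.21
mass_C = 43.04029101 g, rounded to 4 dp:

43.0403 g


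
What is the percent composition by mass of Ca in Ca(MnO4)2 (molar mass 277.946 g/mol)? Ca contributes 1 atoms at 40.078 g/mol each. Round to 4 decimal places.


pct = 100 * (n_elem * M_elem) / M_total
mass_contribution = 1 * 40.078 = 40.078 g/mol
pct = 100 * 40.078 / 277.946
pct = 14.41934764 %, rounded to 4 dp:

14.4193 %


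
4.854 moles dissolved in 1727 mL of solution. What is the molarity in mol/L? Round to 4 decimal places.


Convert volume to liters: V_L = V_mL / 1000.
V_L = 1727 / 1000 = 1.727 L
M = n / V_L = 4.854 / 1.727
M = 2.81065431 mol/L, rounded to 4 dp:

2.8107 mol/L


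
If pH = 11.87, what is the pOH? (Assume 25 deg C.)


At 25 deg C, pH + pOH = 14.
pOH = 14 - pH = 14 - 11.87
pOH = 2.13:

2.13


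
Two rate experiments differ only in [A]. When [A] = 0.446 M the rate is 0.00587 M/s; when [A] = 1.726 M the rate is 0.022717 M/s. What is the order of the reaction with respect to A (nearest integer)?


Rate is proportional to [A]^n, so rate2/rate1 = ([A]2/[A]1)^n. Take logs to solve for n.
rate2/rate1 = 0.022717 / 0.00587 = 3.87
[A]2/[A]1 = 1.726 / 0.446 = 3.87
n = ln(3.87) / ln(3.87) = 1.0
Nearest integer order:

1


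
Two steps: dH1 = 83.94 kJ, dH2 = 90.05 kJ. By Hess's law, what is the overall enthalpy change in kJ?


Hess's law: enthalpy is a state function, so add the step enthalpies.
dH_total = dH1 + dH2 = 83.94 + (90.05)
dH_total = 173.99 kJ:

173.99 kJ


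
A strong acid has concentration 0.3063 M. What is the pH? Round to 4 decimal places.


A strong acid dissociates completely, so [H+] equals the given concentration.
pH = -log10([H+]) = -log10(0.3063)
pH = 0.513853, rounded to 4 dp:

0.5139


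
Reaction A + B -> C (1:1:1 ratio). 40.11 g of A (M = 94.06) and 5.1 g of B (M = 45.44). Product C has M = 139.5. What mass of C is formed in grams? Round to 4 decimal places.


Find moles of each reactant; the smaller value is the limiting reagent in a 1:1:1 reaction, so moles_C equals moles of the limiter.
n_A = mass_A / M_A = 40.11 / 94.06 = 0.42643 mol
n_B = mass_B / M_B = 5.1 / 45.44 = 0.112236 mol
Limiting reagent: B (smaller), n_limiting = 0.112236 mol
mass_C = n_limiting * M_C = 0.112236 * 139.5
mass_C = 15.656922 g, rounded to 4 dp:

15.6569 g


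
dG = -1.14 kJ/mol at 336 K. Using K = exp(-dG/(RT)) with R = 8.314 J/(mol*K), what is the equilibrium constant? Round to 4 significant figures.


dG is in kJ/mol; multiply by 1000 to match R in J/(mol*K).
RT = 8.314 * 336 = 2793.504 J/mol
exponent = -dG*1000 / (RT) = -(-1.14*1000) / 2793.504 = 0.40808963
K = exp(0.40808963)
K = 1.503942, rounded to 4 significant figures:

1.504


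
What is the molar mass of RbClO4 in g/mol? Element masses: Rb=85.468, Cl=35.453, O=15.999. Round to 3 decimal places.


M = sum(count * atomic_mass) over atoms.
M = 1*85.468 + 1*35.453 + 4*15.999
M = 85.468 + 35.453 + 63.996
M = 184.917 g/mol, rounded to 3 dp:

184.917 g/mol


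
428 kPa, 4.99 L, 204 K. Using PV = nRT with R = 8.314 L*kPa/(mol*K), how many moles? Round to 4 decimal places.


PV = nRT, solve for n = PV / (RT).
PV = 428 * 4.99 = 2135.72
RT = 8.314 * 204 = 1696.056
n = 2135.72 / 1696.056
n = 1.25922729 mol, rounded to 4 dp:

1.2592 mol


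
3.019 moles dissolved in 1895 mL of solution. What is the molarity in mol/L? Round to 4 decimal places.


Convert volume to liters: V_L = V_mL / 1000.
V_L = 1895 / 1000 = 1.895 L
M = n / V_L = 3.019 / 1.895
M = 1.59313984 mol/L, rounded to 4 dp:

1.5931 mol/L


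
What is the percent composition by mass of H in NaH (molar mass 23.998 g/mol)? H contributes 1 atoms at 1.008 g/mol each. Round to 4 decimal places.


pct = 100 * (n_elem * M_elem) / M_total
mass_contribution = 1 * 1.008 = 1.008 g/mol
pct = 100 * 1.008 / 23.998
pct = 4.20035003 %, rounded to 4 dp:

4.2004 %


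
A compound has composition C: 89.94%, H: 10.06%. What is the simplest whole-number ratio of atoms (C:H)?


Assume 100 g of compound, divide each mass% by atomic mass to get moles, then normalize by the smallest to get a raw atom ratio.
Moles per 100 g: C: 89.94/12.011 = 7.4881, H: 10.06/1.008 = 9.9802
Raw ratio (divide by min = 7.4881): C: 1.0, H: 1.333
Multiply by 3 to clear fractions: C: 3.0 ~= 3, H: 3.998 ~= 4
Reduce by GCD to get the simplest whole-number ratio:

3:4


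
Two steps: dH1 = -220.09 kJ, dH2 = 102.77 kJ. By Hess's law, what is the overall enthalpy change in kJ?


Hess's law: enthalpy is a state function, so add the step enthalpies.
dH_total = dH1 + dH2 = -220.09 + (102.77)
dH_total = -117.32 kJ:

-117.32 kJ


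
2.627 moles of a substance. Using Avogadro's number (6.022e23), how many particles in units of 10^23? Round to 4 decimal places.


N = n * NA, then divide by 1e23 for the requested units.
N / 1e23 = n * 6.022
N / 1e23 = 2.627 * 6.022
N / 1e23 = 15.819794, rounded to 4 dp:

15.8198


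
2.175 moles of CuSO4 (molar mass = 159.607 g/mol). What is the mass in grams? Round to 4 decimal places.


mass = n * M
mass = 2.175 * 159.607
mass = 347.145225 g, rounded to 4 dp:

347.1452 g


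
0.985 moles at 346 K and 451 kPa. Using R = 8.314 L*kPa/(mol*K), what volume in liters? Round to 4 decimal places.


PV = nRT, solve for V = nRT / P.
nRT = 0.985 * 8.314 * 346 = 2833.4943
V = 2833.4943 / 451
V = 6.28269246 L, rounded to 4 dp:

6.2827 L


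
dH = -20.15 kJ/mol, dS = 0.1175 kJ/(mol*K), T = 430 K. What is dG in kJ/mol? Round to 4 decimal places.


Gibbs: dG = dH - T*dS (consistent units, dS already in kJ/(mol*K)).
T*dS = 430 * 0.1175 = 50.525
dG = -20.15 - (50.525)
dG = -70.675 kJ/mol, rounded to 4 dp:

-70.6750 kJ/mol


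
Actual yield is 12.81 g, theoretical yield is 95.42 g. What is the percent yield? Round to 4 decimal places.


% yield = 100 * actual / theoretical
% yield = 100 * 12.81 / 95.42
% yield = 13.42485852 %, rounded to 4 dp:

13.4249 %


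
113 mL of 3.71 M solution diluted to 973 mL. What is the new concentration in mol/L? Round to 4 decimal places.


Dilution: M1*V1 = M2*V2, solve for M2.
M2 = M1*V1 / V2
M2 = 3.71 * 113 / 973
M2 = 419.23 / 973
M2 = 0.43086331 mol/L, rounded to 4 dp:

0.4309 mol/L


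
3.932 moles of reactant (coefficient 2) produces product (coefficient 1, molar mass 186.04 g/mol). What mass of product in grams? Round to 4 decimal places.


Use the coefficient ratio to convert reactant moles to product moles, then multiply by the product's molar mass.
moles_P = moles_R * (coeff_P / coeff_R) = 3.932 * (1/2) = 1.966
mass_P = moles_P * M_P = 1.966 * 186.04
mass_P = 365.75464 g, rounded to 4 dp:

365.7546 g


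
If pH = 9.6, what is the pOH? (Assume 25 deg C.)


At 25 deg C, pH + pOH = 14.
pOH = 14 - pH = 14 - 9.6
pOH = 4.4:

4.40


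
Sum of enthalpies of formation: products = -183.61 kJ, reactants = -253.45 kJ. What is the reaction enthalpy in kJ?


dH_rxn = sum(dH_f products) - sum(dH_f reactants)
dH_rxn = -183.61 - (-253.45)
dH_rxn = 69.84 kJ:

69.84 kJ


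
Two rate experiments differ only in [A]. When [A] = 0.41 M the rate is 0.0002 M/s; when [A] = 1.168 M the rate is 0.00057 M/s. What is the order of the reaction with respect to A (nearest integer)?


Rate is proportional to [A]^n, so rate2/rate1 = ([A]2/[A]1)^n. Take logs to solve for n.
rate2/rate1 = 0.00057 / 0.0002 = 2.85
[A]2/[A]1 = 1.168 / 0.41 = 2.8488
n = ln(2.85) / ln(2.8488) = 1.0
Nearest integer order:

1


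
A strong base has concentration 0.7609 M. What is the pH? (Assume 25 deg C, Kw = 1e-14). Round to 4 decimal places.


A strong base dissociates completely, so [OH-] equals the given concentration.
pOH = -log10([OH-]) = -log10(0.7609) = 0.118672
pH = 14 - pOH = 14 - 0.118672
pH = 13.881328, rounded to 4 dp:

13.8813


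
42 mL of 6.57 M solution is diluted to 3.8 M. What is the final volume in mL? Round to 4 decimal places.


Dilution: M1*V1 = M2*V2, solve for V2.
V2 = M1*V1 / M2
V2 = 6.57 * 42 / 3.8
V2 = 275.94 / 3.8
V2 = 72.61578947 mL, rounded to 4 dp:

72.6158 mL


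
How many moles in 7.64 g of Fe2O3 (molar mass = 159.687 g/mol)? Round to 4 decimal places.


n = mass / M
n = 7.64 / 159.687
n = 0.04784359 mol, rounded to 4 dp:

0.0478 mol


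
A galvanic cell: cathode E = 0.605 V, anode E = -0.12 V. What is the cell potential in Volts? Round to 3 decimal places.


Standard cell potential: E_cell = E_cathode - E_anode.
E_cell = 0.605 - (-0.12)
E_cell = 0.725 V, rounded to 3 dp:

0.725 V


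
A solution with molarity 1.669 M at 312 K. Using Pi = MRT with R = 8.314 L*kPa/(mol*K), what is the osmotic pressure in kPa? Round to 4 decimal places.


Osmotic pressure (van't Hoff): Pi = M*R*T.
RT = 8.314 * 312 = 2593.968
Pi = 1.669 * 2593.968
Pi = 4329.332592 kPa, rounded to 4 dp:

4329.3326 kPa


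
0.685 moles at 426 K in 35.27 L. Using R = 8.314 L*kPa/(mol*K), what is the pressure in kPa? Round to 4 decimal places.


PV = nRT, solve for P = nRT / V.
nRT = 0.685 * 8.314 * 426 = 2426.1083
P = 2426.1083 / 35.27
P = 68.78673944 kPa, rounded to 4 dp:

68.7867 kPa


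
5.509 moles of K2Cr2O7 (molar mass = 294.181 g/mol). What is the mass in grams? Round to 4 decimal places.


mass = n * M
mass = 5.509 * 294.181
mass = 1620.643129 g, rounded to 4 dp:

1620.6431 g


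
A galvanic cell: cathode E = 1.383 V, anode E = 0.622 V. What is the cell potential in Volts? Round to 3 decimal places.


Standard cell potential: E_cell = E_cathode - E_anode.
E_cell = 1.383 - (0.622)
E_cell = 0.761 V, rounded to 3 dp:

0.761 V


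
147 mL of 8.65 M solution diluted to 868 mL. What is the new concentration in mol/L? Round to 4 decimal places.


Dilution: M1*V1 = M2*V2, solve for M2.
M2 = M1*V1 / V2
M2 = 8.65 * 147 / 868
M2 = 1271.55 / 868
M2 = 1.46491935 mol/L, rounded to 4 dp:

1.4649 mol/L


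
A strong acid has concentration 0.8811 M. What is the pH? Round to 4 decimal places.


A strong acid dissociates completely, so [H+] equals the given concentration.
pH = -log10([H+]) = -log10(0.8811)
pH = 0.0549748, rounded to 4 dp:

0.0550


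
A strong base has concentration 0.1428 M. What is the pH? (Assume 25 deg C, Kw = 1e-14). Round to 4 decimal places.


A strong base dissociates completely, so [OH-] equals the given concentration.
pOH = -log10([OH-]) = -log10(0.1428) = 0.845272
pH = 14 - pOH = 14 - 0.845272
pH = 13.154728, rounded to 4 dp:

13.1547


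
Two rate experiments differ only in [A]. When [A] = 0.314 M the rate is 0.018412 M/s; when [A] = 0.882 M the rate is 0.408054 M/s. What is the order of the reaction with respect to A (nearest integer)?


Rate is proportional to [A]^n, so rate2/rate1 = ([A]2/[A]1)^n. Take logs to solve for n.
rate2/rate1 = 0.408054 / 0.018412 = 22.1624
[A]2/[A]1 = 0.882 / 0.314 = 2.8089
n = ln(22.1624) / ln(2.8089) = 3.0
Nearest integer order:

3


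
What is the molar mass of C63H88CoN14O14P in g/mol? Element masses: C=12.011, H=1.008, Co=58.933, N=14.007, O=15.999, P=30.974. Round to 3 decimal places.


M = sum(count * atomic_mass) over atoms.
M = 63*12.011 + 88*1.008 + 1*58.933 + 14*14.007 + 14*15.999 + 1*30.974
M = 756.693 + 88.704 + 58.933 + 196.098 + 223.986 + 30.974
M = 1355.388 g/mol, rounded to 3 dp:

1355.388 g/mol


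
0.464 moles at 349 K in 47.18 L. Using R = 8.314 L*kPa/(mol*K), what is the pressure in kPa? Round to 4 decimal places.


PV = nRT, solve for P = nRT / V.
nRT = 0.464 * 8.314 * 349 = 1346.3359
P = 1346.3359 / 47.18
P = 28.53615727 kPa, rounded to 4 dp:

28.5362 kPa


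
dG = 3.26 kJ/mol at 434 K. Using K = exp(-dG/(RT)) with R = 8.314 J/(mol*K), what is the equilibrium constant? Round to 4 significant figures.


dG is in kJ/mol; multiply by 1000 to match R in J/(mol*K).
RT = 8.314 * 434 = 3608.276 J/mol
exponent = -dG*1000 / (RT) = -(3.26*1000) / 3608.276 = -0.90347856
K = exp(-0.90347856)
K = 0.40515784, rounded to 4 significant figures:

0.4052


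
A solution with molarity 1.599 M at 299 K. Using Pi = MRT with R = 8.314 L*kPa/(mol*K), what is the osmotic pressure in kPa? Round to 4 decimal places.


Osmotic pressure (van't Hoff): Pi = M*R*T.
RT = 8.314 * 299 = 2485.886
Pi = 1.599 * 2485.886
Pi = 3974.931714 kPa, rounded to 4 dp:

3974.9317 kPa


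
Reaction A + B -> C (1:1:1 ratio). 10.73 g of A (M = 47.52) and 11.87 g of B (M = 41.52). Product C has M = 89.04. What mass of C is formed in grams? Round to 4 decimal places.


Find moles of each reactant; the smaller value is the limiting reagent in a 1:1:1 reaction, so moles_C equals moles of the limiter.
n_A = mass_A / M_A = 10.73 / 47.52 = 0.2258 mol
n_B = mass_B / M_B = 11.87 / 41.52 = 0.285886 mol
Limiting reagent: A (smaller), n_limiting = 0.2258 mol
mass_C = n_limiting * M_C = 0.2258 * 89.04
mass_C = 20.105232 g, rounded to 4 dp:

20.1052 g


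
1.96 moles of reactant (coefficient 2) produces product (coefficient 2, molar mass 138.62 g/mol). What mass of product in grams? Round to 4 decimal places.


Use the coefficient ratio to convert reactant moles to product moles, then multiply by the product's molar mass.
moles_P = moles_R * (coeff_P / coeff_R) = 1.96 * (2/2) = 1.96
mass_P = moles_P * M_P = 1.96 * 138.62
mass_P = 271.6952 g, rounded to 4 dp:

271.6952 g


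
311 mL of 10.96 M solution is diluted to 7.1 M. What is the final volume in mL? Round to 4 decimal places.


Dilution: M1*V1 = M2*V2, solve for V2.
V2 = M1*V1 / M2
V2 = 10.96 * 311 / 7.1
V2 = 3408.56 / 7.1
V2 = 480.07887324 mL, rounded to 4 dp:

480.0789 mL


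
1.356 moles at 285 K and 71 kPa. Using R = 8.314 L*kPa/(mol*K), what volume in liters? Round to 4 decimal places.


PV = nRT, solve for V = nRT / P.
nRT = 1.356 * 8.314 * 285 = 3213.0284
V = 3213.0284 / 71
V = 45.25392113 L, rounded to 4 dp:

45.2539 L


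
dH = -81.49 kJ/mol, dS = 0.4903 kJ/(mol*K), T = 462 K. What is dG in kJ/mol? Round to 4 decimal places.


Gibbs: dG = dH - T*dS (consistent units, dS already in kJ/(mol*K)).
T*dS = 462 * 0.4903 = 226.5186
dG = -81.49 - (226.5186)
dG = -308.0086 kJ/mol, rounded to 4 dp:

-308.0086 kJ/mol


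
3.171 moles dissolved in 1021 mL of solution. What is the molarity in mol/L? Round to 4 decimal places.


Convert volume to liters: V_L = V_mL / 1000.
V_L = 1021 / 1000 = 1.021 L
M = n / V_L = 3.171 / 1.021
M = 3.10577865 mol/L, rounded to 4 dp:

3.1058 mol/L


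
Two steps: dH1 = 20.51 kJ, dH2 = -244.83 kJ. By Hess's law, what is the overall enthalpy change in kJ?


Hess's law: enthalpy is a state function, so add the step enthalpies.
dH_total = dH1 + dH2 = 20.51 + (-244.83)
dH_total = -224.32 kJ:

-224.32 kJ


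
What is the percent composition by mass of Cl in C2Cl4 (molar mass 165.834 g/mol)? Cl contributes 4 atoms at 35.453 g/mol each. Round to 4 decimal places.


pct = 100 * (n_elem * M_elem) / M_total
mass_contribution = 4 * 35.453 = 141.812 g/mol
pct = 100 * 141.812 / 165.834
pct = 85.51443009 %, rounded to 4 dp:

85.5144 %


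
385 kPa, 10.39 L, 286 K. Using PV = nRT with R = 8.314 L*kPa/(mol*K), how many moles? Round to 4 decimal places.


PV = nRT, solve for n = PV / (RT).
PV = 385 * 10.39 = 4000.15
RT = 8.314 * 286 = 2377.804
n = 4000.15 / 2377.804
n = 1.68228752 mol, rounded to 4 dp:

1.6823 mol


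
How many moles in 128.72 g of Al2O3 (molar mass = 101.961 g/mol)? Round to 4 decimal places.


n = mass / M
n = 128.72 / 101.961
n = 1.26244348 mol, rounded to 4 dp:

1.2624 mol


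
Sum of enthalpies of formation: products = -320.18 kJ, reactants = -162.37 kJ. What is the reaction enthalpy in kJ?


dH_rxn = sum(dH_f products) - sum(dH_f reactants)
dH_rxn = -320.18 - (-162.37)
dH_rxn = -157.81 kJ:

-157.81 kJ


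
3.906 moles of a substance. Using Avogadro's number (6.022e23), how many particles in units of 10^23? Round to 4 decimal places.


N = n * NA, then divide by 1e23 for the requested units.
N / 1e23 = n * 6.022
N / 1e23 = 3.906 * 6.022
N / 1e23 = 23.521932, rounded to 4 dp:

23.5219


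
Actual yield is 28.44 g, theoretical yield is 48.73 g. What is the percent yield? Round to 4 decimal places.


% yield = 100 * actual / theoretical
% yield = 100 * 28.44 / 48.73
% yield = 58.36240509 %, rounded to 4 dp:

58.3624 %


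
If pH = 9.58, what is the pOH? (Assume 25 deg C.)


At 25 deg C, pH + pOH = 14.
pOH = 14 - pH = 14 - 9.58
pOH = 4.42:

4.42


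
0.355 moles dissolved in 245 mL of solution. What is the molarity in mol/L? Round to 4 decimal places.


Convert volume to liters: V_L = V_mL / 1000.
V_L = 245 / 1000 = 0.245 L
M = n / V_L = 0.355 / 0.245
M = 1.44897959 mol/L, rounded to 4 dp:

1.4490 mol/L


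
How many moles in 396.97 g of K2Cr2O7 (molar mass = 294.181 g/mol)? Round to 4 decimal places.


n = mass / M
n = 396.97 / 294.181
n = 1.34940734 mol, rounded to 4 dp:

1.3494 mol


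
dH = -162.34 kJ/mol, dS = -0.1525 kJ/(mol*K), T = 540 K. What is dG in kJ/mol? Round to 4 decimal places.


Gibbs: dG = dH - T*dS (consistent units, dS already in kJ/(mol*K)).
T*dS = 540 * -0.1525 = -82.35
dG = -162.34 - (-82.35)
dG = -79.99 kJ/mol, rounded to 4 dp:

-79.9900 kJ/mol


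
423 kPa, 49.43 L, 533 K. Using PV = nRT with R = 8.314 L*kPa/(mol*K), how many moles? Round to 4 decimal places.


PV = nRT, solve for n = PV / (RT).
PV = 423 * 49.43 = 20908.89
RT = 8.314 * 533 = 4431.362
n = 20908.89 / 4431.362
n = 4.71838906 mol, rounded to 4 dp:

4.7184 mol


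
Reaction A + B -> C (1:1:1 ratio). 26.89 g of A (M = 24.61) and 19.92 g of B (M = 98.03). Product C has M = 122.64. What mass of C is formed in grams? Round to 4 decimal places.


Find moles of each reactant; the smaller value is the limiting reagent in a 1:1:1 reaction, so moles_C equals moles of the limiter.
n_A = mass_A / M_A = 26.89 / 24.61 = 1.092645 mol
n_B = mass_B / M_B = 19.92 / 98.03 = 0.203203 mol
Limiting reagent: B (smaller), n_limiting = 0.203203 mol
mass_C = n_limiting * M_C = 0.203203 * 122.64
mass_C = 24.92081592 g, rounded to 4 dp:

24.9208 g


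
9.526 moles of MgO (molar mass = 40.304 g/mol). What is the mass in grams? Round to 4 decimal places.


mass = n * M
mass = 9.526 * 40.304
mass = 383.935904 g, rounded to 4 dp:

383.9359 g


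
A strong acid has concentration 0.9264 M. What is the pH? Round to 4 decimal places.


A strong acid dissociates completely, so [H+] equals the given concentration.
pH = -log10([H+]) = -log10(0.9264)
pH = 0.03320145, rounded to 4 dp:

0.0332


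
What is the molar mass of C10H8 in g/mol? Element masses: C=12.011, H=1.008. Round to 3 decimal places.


M = sum(count * atomic_mass) over atoms.
M = 10*12.011 + 8*1.008
M = 120.11 + 8.064
M = 128.174 g/mol, rounded to 3 dp:

128.174 g/mol


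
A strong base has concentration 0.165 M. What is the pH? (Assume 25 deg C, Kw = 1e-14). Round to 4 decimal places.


A strong base dissociates completely, so [OH-] equals the given concentration.
pOH = -log10([OH-]) = -log10(0.165) = 0.782516
pH = 14 - pOH = 14 - 0.782516
pH = 13.217484, rounded to 4 dp:

13.2175


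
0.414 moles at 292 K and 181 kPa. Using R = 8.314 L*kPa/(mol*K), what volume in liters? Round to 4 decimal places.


PV = nRT, solve for V = nRT / P.
nRT = 0.414 * 8.314 * 292 = 1005.0628
V = 1005.0628 / 181
V = 5.55283315 L, rounded to 4 dp:

5.5528 L


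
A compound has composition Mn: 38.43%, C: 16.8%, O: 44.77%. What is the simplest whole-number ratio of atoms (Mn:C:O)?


Assume 100 g of compound, divide each mass% by atomic mass to get moles, then normalize by the smallest to get a raw atom ratio.
Moles per 100 g: Mn: 38.43/54.938 = 0.6995, C: 16.8/12.011 = 1.3987, O: 44.77/15.999 = 2.7983
Raw ratio (divide by min = 0.6995): Mn: 1.0, C: 2.0, O: 4.0
Multiply by 1 to clear fractions: Mn: 1.0 ~= 1, C: 2.0 ~= 2, O: 4.0 ~= 4
Reduce by GCD to get the simplest whole-number ratio:

1:2:4


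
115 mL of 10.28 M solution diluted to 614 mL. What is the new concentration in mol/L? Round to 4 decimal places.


Dilution: M1*V1 = M2*V2, solve for M2.
M2 = M1*V1 / V2
M2 = 10.28 * 115 / 614
M2 = 1182.2 / 614
M2 = 1.92540717 mol/L, rounded to 4 dp:

1.9254 mol/L


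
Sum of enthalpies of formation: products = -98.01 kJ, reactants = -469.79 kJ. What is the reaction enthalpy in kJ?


dH_rxn = sum(dH_f products) - sum(dH_f reactants)
dH_rxn = -98.01 - (-469.79)
dH_rxn = 371.78 kJ:

371.78 kJ


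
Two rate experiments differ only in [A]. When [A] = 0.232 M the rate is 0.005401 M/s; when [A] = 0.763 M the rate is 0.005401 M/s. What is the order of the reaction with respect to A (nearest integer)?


Rate is proportional to [A]^n, so rate2/rate1 = ([A]2/[A]1)^n. Take logs to solve for n.
rate2/rate1 = 0.005401 / 0.005401 = 1.0
[A]2/[A]1 = 0.763 / 0.232 = 3.2888
n = ln(1.0) / ln(3.2888) = 0.0
Nearest integer order:

0


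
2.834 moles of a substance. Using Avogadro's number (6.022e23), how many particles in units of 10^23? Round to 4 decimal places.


N = n * NA, then divide by 1e23 for the requested units.
N / 1e23 = n * 6.022
N / 1e23 = 2.834 * 6.022
N / 1e23 = 17.066348, rounded to 4 dp:

17.0663


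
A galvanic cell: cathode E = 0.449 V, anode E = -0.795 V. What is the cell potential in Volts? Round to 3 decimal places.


Standard cell potential: E_cell = E_cathode - E_anode.
E_cell = 0.449 - (-0.795)
E_cell = 1.244 V, rounded to 3 dp:

1.244 V


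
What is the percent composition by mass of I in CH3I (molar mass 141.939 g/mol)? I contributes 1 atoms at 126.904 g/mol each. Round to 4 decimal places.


pct = 100 * (n_elem * M_elem) / M_total
mass_contribution = 1 * 126.904 = 126.904 g/mol
pct = 100 * 126.904 / 141.939
pct = 89.4074215 %, rounded to 4 dp:

89.4074 %


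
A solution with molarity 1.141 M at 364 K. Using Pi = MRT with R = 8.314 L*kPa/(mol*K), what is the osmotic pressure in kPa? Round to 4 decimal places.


Osmotic pressure (van't Hoff): Pi = M*R*T.
RT = 8.314 * 364 = 3026.296
Pi = 1.141 * 3026.296
Pi = 3453.003736 kPa, rounded to 4 dp:

3453.0037 kPa


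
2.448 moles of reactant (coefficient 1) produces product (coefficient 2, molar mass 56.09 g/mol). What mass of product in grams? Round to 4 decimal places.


Use the coefficient ratio to convert reactant moles to product moles, then multiply by the product's molar mass.
moles_P = moles_R * (coeff_P / coeff_R) = 2.448 * (2/1) = 4.896
mass_P = moles_P * M_P = 4.896 * 56.09
mass_P = 274.61664 g, rounded to 4 dp:

274.6166 g


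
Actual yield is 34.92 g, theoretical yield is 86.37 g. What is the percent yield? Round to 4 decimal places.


% yield = 100 * actual / theoretical
% yield = 100 * 34.92 / 86.37
% yield = 40.43070511 %, rounded to 4 dp:

40.4307 %


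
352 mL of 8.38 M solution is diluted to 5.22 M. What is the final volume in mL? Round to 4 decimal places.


Dilution: M1*V1 = M2*V2, solve for V2.
V2 = M1*V1 / M2
V2 = 8.38 * 352 / 5.22
V2 = 2949.76 / 5.22
V2 = 565.08812261 mL, rounded to 4 dp:

565.0881 mL
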